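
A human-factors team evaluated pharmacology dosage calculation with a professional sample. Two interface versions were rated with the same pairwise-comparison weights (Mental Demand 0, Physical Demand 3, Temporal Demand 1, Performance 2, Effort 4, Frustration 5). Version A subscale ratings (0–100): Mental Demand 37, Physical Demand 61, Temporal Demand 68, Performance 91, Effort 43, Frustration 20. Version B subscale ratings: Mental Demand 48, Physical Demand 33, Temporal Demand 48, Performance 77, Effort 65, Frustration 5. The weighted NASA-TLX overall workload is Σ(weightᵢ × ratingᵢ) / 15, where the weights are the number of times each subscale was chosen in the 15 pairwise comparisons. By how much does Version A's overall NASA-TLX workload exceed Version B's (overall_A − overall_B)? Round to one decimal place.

7.9

Version A weighted sum = 0·37 + 3·61 + 1·68 + 2·91 + 4·43 + 5·20 = 0 + 183 + 68 + 182 + 172 + 100 = 705; overall_A = 705/15 = 47.0000.
Version B weighted sum = 0·48 + 3·33 + 1·48 + 2·77 + 4·65 + 5·5 = 0 + 99 + 48 + 154 + 260 + 25 = 586; overall_B = 586/15 = 39.0667.
Difference = 47.0000 − 39.0667 = 7.9333 ≈ 7.9.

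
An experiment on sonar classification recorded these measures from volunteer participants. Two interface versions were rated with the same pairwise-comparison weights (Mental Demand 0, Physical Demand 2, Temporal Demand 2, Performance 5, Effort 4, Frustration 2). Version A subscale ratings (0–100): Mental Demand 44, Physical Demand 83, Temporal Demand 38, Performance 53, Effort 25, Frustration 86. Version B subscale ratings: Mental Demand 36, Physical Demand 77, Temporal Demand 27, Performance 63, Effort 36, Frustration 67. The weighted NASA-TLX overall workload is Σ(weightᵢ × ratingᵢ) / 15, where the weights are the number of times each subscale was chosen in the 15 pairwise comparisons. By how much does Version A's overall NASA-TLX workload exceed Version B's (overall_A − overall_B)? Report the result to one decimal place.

-1.5

Version A weighted sum = 0·44 + 2·83 + 2·38 + 5·53 + 4·25 + 2·86 = 0 + 166 + 76 + 265 + 100 + 172 = 779; overall_A = 779/15 = 51.9333.
Version B weighted sum = 0·36 + 2·77 + 2·27 + 5·63 + 4·36 + 2·67 = 0 + 154 + 54 + 315 + 144 + 134 = 801; overall_B = 801/15 = 53.4000.
Difference = 51.9333 − 53.4000 = -1.4667 ≈ -1.5.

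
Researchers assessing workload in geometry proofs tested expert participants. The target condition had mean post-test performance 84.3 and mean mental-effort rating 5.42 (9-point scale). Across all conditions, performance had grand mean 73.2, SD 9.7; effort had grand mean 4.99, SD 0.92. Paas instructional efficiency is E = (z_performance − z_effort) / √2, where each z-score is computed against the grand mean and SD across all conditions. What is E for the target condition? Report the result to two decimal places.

0.48

z_performance = (84.3 − 73.2) / 9.7 = 11.1000 / 9.7 = 1.1443.
z_effort = (5.42 − 4.99) / 0.92 = 0.4300 / 0.92 = 0.4674.
z_P − z_E = 1.1443 − 0.4674 = 0.6769.
E = 0.6769 / √2 = 0.6769 / 1.41421 = 0.4786 ≈ 0.48.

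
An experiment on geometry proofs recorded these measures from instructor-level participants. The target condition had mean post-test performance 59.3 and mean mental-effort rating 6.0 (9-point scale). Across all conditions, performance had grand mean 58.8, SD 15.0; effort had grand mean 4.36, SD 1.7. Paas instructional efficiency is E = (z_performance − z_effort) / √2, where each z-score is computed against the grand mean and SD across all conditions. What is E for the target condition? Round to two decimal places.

z_performance = (59.3 − 58.8) / 15.0 = 0.5000 / 15.0 = 0.0333.
z_effort = (6.0 − 4.36) / 1.7 = 1.6400 / 1.7 = 0.9647.
z_P − z_E = 0.0333 − 0.9647 = -0.9314.
E = -0.9314 / √2 = -0.9314 / 1.41421 = -0.6586 ≈ -0.66.

-0.66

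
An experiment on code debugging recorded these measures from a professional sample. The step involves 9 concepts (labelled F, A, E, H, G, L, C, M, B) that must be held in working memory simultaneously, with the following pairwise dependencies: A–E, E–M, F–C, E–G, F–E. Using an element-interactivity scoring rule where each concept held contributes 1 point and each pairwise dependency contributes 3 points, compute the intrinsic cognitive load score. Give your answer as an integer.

Count of concepts held simultaneously: 9.
Count of pairwise dependencies listed: 5.
Element contribution: 9 × 1 = 9.
Interaction contribution: 5 × 3 = 15.
Intrinsic load = 9 + 15 = 24.

24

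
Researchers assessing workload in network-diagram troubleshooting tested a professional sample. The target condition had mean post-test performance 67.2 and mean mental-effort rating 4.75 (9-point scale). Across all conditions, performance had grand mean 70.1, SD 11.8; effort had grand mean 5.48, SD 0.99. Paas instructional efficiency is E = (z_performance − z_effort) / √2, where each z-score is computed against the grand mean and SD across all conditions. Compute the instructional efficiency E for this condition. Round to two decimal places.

z_performance = (67.2 − 70.1) / 11.8 = -2.9000 / 11.8 = -0.2458.
z_effort = (4.75 − 5.48) / 0.99 = -0.7300 / 0.99 = -0.7374.
z_P − z_E = -0.2458 − (-0.7374) = 0.4916.
E = 0.4916 / √2 = 0.4916 / 1.41421 = 0.3476 ≈ 0.35.

0.35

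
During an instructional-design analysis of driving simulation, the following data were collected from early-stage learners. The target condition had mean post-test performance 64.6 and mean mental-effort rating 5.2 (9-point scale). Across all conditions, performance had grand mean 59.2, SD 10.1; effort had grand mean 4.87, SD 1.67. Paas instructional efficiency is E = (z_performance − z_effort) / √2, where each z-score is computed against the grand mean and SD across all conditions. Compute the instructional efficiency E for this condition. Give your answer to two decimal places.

z_performance = (64.6 − 59.2) / 10.1 = 5.4000 / 10.1 = 0.5347.
z_effort = (5.2 − 4.87) / 1.67 = 0.3300 / 1.67 = 0.1976.
z_P − z_E = 0.5347 − 0.1976 = 0.3371.
E = 0.3371 / √2 = 0.3371 / 1.41421 = 0.2384 ≈ 0.24.

0.24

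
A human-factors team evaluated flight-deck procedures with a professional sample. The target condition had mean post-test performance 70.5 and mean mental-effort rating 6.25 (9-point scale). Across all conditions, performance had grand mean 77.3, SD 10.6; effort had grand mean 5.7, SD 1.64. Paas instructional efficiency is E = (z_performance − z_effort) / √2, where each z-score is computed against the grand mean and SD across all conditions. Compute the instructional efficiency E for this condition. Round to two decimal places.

z_performance = (70.5 − 77.3) / 10.6 = -6.8000 / 10.6 = -0.6415.
z_effort = (6.25 − 5.7) / 1.64 = 0.5500 / 1.64 = 0.3354.
z_P − z_E = -0.6415 − 0.3354 = -0.9769.
E = -0.9769 / √2 = -0.9769 / 1.41421 = -0.6908 ≈ -0.69.

-0.69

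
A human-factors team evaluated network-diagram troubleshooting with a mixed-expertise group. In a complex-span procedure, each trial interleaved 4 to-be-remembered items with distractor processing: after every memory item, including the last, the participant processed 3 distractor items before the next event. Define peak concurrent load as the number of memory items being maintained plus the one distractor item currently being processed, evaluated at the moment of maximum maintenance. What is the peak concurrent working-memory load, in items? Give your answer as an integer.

Maintenance is greatest during the distractor(s) after memory item 4: all 4 memory items are being held.
One distractor item is concurrently being processed.
Peak concurrent load = 4 + 1 = 5 items.

5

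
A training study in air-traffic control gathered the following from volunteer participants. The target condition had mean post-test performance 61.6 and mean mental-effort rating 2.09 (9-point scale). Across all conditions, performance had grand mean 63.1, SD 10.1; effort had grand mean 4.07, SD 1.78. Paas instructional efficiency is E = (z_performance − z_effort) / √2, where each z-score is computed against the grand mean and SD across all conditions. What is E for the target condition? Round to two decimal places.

z_performance = (61.6 − 63.1) / 10.1 = -1.5000 / 10.1 = -0.1485.
z_effort = (2.09 − 4.07) / 1.78 = -1.9800 / 1.78 = -1.1124.
z_P − z_E = -0.1485 − (-1.1124) = 0.9639.
E = 0.9639 / √2 = 0.9639 / 1.41421 = 0.6816 ≈ 0.68.

0.68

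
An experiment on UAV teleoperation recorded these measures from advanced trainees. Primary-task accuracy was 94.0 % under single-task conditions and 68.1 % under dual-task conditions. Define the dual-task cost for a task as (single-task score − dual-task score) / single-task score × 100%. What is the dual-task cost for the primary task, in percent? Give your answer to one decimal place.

Cost = (94.0 − 68.1) / 94.0 × 100%
     = 25.9000 / 94.0 × 100% = 27.5532%.
≈ 27.6%.

27.6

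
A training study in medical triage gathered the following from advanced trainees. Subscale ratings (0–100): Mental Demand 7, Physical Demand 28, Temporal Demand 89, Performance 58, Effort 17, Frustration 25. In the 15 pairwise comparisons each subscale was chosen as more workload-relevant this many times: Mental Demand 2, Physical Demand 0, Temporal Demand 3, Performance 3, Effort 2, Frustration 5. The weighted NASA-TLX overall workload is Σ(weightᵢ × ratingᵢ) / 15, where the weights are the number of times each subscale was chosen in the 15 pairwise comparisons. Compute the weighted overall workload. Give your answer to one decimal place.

40.9

The tallies are the weights (they sum to 15).
Weighted sum = 2·7 + 0·28 + 3·89 + 3·58 + 2·17 + 5·25
            = 14 + 0 + 267 + 174 + 34 + 125 = 614.
Overall workload = 614 / 15 = 40.9333 ≈ 40.9.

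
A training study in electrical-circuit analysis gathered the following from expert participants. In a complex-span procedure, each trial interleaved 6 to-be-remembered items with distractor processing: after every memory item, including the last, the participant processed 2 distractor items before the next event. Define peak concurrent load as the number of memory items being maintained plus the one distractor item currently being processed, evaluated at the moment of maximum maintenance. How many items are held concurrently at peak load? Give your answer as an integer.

7

Maintenance is greatest during the distractor(s) after memory item 6: all 6 memory items are being held.
One distractor item is concurrently being processed.
Peak concurrent load = 6 + 1 = 7 items.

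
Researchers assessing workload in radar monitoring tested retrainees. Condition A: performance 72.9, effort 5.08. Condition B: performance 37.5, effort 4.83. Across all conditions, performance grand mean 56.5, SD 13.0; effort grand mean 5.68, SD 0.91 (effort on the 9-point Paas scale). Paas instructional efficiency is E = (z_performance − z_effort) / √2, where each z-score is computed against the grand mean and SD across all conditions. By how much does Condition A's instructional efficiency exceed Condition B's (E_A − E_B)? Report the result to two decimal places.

1.73

Condition A: z_P = (72.9 − 56.5)/13.0 = 1.2615; z_E = (5.08 − 5.68)/0.91 = -0.6593; E_A = (1.2615 − (-0.6593))/√2 = 1.3582.
Condition B: z_P = (37.5 − 56.5)/13.0 = -1.4615; z_E = (4.83 − 5.68)/0.91 = -0.9341; E_B = (-1.4615 − (-0.9341))/√2 = -0.3729.
E_A − E_B = 1.3582 − (-0.3729) = 1.7311 ≈ 1.73.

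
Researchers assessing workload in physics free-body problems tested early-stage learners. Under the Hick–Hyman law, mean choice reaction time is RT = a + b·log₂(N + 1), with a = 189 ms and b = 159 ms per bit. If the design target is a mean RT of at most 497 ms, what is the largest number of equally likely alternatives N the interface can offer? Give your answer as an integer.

2

Set 189 + 159·log₂(N + 1) ≤ 497.
log₂(N + 1) ≤ (497 − 189) / 159 = 1.9371.
N + 1 ≤ 2^1.9371 = 3.8294.
N ≤ 2.8294, so the largest integer N is 2.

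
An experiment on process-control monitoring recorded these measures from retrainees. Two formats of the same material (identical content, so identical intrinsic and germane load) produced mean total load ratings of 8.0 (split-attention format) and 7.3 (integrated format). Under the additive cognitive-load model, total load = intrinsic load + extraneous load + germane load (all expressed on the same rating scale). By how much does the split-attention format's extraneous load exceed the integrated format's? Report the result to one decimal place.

0.7

Intrinsic and germane load are equal across formats, so the difference in total load equals the difference in extraneous load.
Extraneous-load difference = 8.0 − 7.3 = 0.7.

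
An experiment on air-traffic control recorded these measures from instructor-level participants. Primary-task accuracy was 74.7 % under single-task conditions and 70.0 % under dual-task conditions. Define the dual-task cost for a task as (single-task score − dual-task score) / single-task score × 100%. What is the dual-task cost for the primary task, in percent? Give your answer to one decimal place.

Cost = (74.7 − 70.0) / 74.7 × 100%
     = 4.7000 / 74.7 × 100% = 6.2918%.
≈ 6.3%.

6.3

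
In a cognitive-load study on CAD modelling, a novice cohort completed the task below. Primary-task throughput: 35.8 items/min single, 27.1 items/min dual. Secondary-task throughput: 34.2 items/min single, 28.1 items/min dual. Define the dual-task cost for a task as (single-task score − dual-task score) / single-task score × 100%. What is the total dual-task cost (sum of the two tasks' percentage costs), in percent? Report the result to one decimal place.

42.1

Primary cost = (35.8 − 27.1) / 35.8 × 100% = 24.3017%.
Secondary cost = (34.2 − 28.1) / 34.2 × 100% = 17.8363%.
Total = 24.3017% + 17.8363% = 42.1380% ≈ 42.1%.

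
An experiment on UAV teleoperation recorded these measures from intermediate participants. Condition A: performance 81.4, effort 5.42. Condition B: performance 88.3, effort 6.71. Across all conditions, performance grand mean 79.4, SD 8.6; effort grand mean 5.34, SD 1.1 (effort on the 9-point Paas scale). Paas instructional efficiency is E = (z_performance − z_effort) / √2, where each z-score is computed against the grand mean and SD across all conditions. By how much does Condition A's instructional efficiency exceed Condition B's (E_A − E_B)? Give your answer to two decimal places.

Condition A: z_P = (81.4 − 79.4)/8.6 = 0.2326; z_E = (5.42 − 5.34)/1.1 = 0.0727; E_A = (0.2326 − 0.0727)/√2 = 0.1131.
Condition B: z_P = (88.3 − 79.4)/8.6 = 1.0349; z_E = (6.71 − 5.34)/1.1 = 1.2455; E_B = (1.0349 − 1.2455)/√2 = -0.1489.
E_A − E_B = 0.1131 − (-0.1489) = 0.2620 ≈ 0.26.

0.26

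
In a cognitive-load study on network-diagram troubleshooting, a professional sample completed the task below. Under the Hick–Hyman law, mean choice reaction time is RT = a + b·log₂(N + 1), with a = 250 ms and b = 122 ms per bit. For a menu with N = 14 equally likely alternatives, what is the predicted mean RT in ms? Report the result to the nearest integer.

727

log₂(14 + 1) = log₂(15) = 3.9069.
RT = 250 + 122 × 3.9069 = 250 + 476.6418 = 726.6418 ms.
≈ 727 ms.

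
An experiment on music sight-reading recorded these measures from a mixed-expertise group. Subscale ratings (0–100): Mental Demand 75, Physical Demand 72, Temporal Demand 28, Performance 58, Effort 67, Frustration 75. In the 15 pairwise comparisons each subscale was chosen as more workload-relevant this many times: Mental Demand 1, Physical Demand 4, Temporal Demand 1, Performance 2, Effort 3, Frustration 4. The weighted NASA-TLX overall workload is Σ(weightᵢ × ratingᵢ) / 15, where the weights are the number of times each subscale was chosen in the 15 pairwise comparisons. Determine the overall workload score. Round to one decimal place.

67.2

The tallies are the weights (they sum to 15).
Weighted sum = 1·75 + 4·72 + 1·28 + 2·58 + 3·67 + 4·75
            = 75 + 288 + 28 + 116 + 201 + 300 = 1008.
Overall workload = 1008 / 15 = 67.2000 ≈ 67.2.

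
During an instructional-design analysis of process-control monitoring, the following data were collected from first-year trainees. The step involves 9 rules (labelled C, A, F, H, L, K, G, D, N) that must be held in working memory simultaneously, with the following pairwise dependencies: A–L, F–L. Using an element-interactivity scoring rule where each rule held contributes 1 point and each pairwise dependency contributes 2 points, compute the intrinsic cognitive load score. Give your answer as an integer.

13

Count of rules held simultaneously: 9.
Count of pairwise dependencies listed: 2.
Element contribution: 9 × 1 = 9.
Interaction contribution: 2 × 2 = 4.
Intrinsic load = 9 + 4 = 13.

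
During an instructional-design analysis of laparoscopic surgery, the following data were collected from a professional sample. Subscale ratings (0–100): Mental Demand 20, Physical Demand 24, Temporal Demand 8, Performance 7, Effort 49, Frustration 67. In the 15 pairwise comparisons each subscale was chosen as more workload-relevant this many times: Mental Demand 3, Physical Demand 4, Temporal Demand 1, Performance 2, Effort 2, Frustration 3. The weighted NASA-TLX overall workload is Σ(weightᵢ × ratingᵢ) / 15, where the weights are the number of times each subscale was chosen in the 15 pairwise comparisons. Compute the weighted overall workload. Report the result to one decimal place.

The tallies are the weights (they sum to 15).
Weighted sum = 3·20 + 4·24 + 1·8 + 2·7 + 2·49 + 3·67
            = 60 + 96 + 8 + 14 + 98 + 201 = 477.
Overall workload = 477 / 15 = 31.8000 ≈ 31.8.

31.8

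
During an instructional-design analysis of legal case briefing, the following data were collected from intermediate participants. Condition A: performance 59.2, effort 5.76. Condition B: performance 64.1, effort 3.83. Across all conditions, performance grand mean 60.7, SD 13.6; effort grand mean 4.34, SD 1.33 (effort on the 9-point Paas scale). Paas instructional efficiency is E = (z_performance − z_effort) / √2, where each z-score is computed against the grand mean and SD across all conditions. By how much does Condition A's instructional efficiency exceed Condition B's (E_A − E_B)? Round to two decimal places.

-1.28

Condition A: z_P = (59.2 − 60.7)/13.6 = -0.1103; z_E = (5.76 − 4.34)/1.33 = 1.0677; E_A = (-0.1103 − 1.0677)/√2 = -0.8330.
Condition B: z_P = (64.1 − 60.7)/13.6 = 0.2500; z_E = (3.83 − 4.34)/1.33 = -0.3835; E_B = (0.2500 − (-0.3835))/√2 = 0.4480.
E_A − E_B = -0.8330 − 0.4480 = -1.2810 ≈ -1.28.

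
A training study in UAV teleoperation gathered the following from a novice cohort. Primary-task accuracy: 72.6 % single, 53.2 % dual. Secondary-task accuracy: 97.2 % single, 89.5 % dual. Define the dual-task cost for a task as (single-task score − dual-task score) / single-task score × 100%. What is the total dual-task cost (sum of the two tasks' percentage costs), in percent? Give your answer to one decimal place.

34.6

Primary cost = (72.6 − 53.2) / 72.6 × 100% = 26.7218%.
Secondary cost = (97.2 − 89.5) / 97.2 × 100% = 7.9218%.
Total = 26.7218% + 7.9218% = 34.6436% ≈ 34.6%.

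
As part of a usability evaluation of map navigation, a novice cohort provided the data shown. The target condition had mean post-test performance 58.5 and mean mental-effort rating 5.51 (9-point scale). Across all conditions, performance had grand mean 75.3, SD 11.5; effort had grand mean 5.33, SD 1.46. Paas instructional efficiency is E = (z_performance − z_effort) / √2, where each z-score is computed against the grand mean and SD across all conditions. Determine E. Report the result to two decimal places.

-1.12

z_performance = (58.5 − 75.3) / 11.5 = -16.8000 / 11.5 = -1.4609.
z_effort = (5.51 − 5.33) / 1.46 = 0.1800 / 1.46 = 0.1233.
z_P − z_E = -1.4609 − 0.1233 = -1.5842.
E = -1.5842 / √2 = -1.5842 / 1.41421 = -1.1202 ≈ -1.12.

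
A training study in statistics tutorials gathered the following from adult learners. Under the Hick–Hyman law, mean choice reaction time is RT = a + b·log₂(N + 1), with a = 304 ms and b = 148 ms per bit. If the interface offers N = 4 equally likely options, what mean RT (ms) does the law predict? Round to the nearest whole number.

log₂(4 + 1) = log₂(5) = 2.3219.
RT = 304 + 148 × 2.3219 = 304 + 343.6412 = 647.6412 ms.
≈ 648 ms.

648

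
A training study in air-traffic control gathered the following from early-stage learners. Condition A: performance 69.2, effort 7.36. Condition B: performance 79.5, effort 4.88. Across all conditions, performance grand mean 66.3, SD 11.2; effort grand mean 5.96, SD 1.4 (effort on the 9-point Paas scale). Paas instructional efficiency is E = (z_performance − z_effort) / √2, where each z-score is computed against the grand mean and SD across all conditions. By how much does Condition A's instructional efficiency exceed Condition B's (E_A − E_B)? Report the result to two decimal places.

-1.90

Condition A: z_P = (69.2 − 66.3)/11.2 = 0.2589; z_E = (7.36 − 5.96)/1.4 = 1.0000; E_A = (0.2589 − 1.0000)/√2 = -0.5240.
Condition B: z_P = (79.5 − 66.3)/11.2 = 1.1786; z_E = (4.88 − 5.96)/1.4 = -0.7714; E_B = (1.1786 − (-0.7714))/√2 = 1.3789.
E_A − E_B = -0.5240 − 1.3789 = -1.9029 ≈ -1.90.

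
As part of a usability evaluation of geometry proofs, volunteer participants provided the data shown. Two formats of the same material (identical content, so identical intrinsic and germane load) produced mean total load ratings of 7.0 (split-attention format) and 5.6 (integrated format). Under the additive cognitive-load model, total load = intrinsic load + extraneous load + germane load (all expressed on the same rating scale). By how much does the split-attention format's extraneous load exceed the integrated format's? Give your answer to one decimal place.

Intrinsic and germane load are equal across formats, so the difference in total load equals the difference in extraneous load.
Extraneous-load difference = 7.0 − 5.6 = 1.4.

1.4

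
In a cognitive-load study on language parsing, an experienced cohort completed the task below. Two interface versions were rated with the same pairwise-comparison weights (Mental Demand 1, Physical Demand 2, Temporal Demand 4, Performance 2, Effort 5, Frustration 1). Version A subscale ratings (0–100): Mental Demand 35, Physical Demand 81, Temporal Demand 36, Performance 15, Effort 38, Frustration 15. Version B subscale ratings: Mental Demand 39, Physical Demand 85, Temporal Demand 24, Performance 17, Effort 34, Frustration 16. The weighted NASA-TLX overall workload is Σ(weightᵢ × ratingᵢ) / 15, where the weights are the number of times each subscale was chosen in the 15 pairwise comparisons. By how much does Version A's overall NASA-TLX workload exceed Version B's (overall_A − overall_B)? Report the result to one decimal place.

3.4

Version A weighted sum = 1·35 + 2·81 + 4·36 + 2·15 + 5·38 + 1·15 = 35 + 162 + 144 + 30 + 190 + 15 = 576; overall_A = 576/15 = 38.4000.
Version B weighted sum = 1·39 + 2·85 + 4·24 + 2·17 + 5·34 + 1·16 = 39 + 170 + 96 + 34 + 170 + 16 = 525; overall_B = 525/15 = 35.0000.
Difference = 38.4000 − 35.0000 = 3.4000 ≈ 3.4.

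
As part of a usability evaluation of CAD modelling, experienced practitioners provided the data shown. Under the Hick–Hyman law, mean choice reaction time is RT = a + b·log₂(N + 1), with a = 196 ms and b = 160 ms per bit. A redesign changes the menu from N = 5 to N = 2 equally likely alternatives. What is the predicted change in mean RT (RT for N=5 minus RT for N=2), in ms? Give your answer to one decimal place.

RT(5) = 196 + 160·log₂(6) = 196 + 160·2.5850 = 609.6000 ms.
RT(2) = 196 + 160·log₂(3) = 196 + 160·1.5850 = 449.6000 ms.
Difference = 609.6000 − 449.6000 = 160.0000 ≈ 160.0 ms.

160.0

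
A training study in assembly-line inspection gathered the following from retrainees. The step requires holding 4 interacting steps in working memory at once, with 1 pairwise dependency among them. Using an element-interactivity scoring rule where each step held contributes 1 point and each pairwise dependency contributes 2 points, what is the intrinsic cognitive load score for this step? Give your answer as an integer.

Element contribution: 4 × 1 = 4.
Interaction contribution: 1 × 2 = 2.
Intrinsic load = 4 + 2 = 6.

6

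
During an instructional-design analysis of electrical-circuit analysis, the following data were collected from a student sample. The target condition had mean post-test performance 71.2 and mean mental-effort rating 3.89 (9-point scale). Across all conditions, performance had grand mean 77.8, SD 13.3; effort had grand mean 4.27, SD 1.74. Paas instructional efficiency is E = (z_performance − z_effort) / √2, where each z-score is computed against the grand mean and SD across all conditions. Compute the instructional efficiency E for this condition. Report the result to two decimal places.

-0.20

z_performance = (71.2 − 77.8) / 13.3 = -6.6000 / 13.3 = -0.4962.
z_effort = (3.89 − 4.27) / 1.74 = -0.3800 / 1.74 = -0.2184.
z_P − z_E = -0.4962 − (-0.2184) = -0.2778.
E = -0.2778 / √2 = -0.2778 / 1.41421 = -0.1964 ≈ -0.20.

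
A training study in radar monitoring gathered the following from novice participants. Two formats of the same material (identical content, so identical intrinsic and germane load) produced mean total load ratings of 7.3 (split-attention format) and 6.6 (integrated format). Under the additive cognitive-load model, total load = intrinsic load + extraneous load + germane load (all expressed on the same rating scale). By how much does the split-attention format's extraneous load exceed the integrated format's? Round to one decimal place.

Intrinsic and germane load are equal across formats, so the difference in total load equals the difference in extraneous load.
Extraneous-load difference = 7.3 − 6.6 = 0.7.

0.7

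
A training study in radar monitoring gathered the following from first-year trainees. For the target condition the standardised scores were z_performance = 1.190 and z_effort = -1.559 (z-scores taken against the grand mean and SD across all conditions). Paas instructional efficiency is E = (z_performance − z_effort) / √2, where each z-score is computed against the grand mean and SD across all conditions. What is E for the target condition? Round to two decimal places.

1.94

z_P − z_E = 1.190 − (-1.559) = 2.7490.
E = 2.7490 / √2 = 2.7490 / 1.41421 = 1.9438 ≈ 1.94.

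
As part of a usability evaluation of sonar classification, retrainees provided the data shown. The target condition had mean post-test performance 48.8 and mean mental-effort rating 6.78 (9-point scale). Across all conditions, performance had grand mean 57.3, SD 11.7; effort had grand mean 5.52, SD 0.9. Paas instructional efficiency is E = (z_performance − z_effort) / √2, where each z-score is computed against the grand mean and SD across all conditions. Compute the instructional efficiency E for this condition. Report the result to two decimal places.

-1.50

z_performance = (48.8 − 57.3) / 11.7 = -8.5000 / 11.7 = -0.7265.
z_effort = (6.78 − 5.52) / 0.9 = 1.2600 / 0.9 = 1.4000.
z_P − z_E = -0.7265 − 1.4000 = -2.1265.
E = -2.1265 / √2 = -2.1265 / 1.41421 = -1.5037 ≈ -1.50.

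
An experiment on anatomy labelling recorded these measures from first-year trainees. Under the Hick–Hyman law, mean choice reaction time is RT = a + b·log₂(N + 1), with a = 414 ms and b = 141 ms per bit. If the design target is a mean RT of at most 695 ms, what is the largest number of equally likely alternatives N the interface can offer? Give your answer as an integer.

2

Set 414 + 141·log₂(N + 1) ≤ 695.
log₂(N + 1) ≤ (695 − 414) / 141 = 1.9929.
N + 1 ≤ 2^1.9929 = 3.9804.
N ≤ 2.9804, so the largest integer N is 2.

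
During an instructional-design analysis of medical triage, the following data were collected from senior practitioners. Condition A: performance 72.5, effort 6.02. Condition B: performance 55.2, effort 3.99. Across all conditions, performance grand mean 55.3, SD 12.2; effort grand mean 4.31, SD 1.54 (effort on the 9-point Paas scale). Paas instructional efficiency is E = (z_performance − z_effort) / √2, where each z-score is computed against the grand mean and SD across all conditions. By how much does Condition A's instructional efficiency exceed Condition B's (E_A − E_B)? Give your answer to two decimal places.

Condition A: z_P = (72.5 − 55.3)/12.2 = 1.4098; z_E = (6.02 − 4.31)/1.54 = 1.1104; E_A = (1.4098 − 1.1104)/√2 = 0.2117.
Condition B: z_P = (55.2 − 55.3)/12.2 = -0.0082; z_E = (3.99 − 4.31)/1.54 = -0.2078; E_B = (-0.0082 − (-0.2078))/√2 = 0.1411.
E_A − E_B = 0.2117 − 0.1411 = 0.0706 ≈ 0.07.

0.07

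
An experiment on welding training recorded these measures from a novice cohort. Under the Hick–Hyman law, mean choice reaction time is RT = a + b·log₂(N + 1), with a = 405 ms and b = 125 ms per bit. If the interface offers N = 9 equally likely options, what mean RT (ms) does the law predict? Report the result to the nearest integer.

log₂(9 + 1) = log₂(10) = 3.3219.
RT = 405 + 125 × 3.3219 = 405 + 415.2375 = 820.2375 ms.
≈ 820 ms.

820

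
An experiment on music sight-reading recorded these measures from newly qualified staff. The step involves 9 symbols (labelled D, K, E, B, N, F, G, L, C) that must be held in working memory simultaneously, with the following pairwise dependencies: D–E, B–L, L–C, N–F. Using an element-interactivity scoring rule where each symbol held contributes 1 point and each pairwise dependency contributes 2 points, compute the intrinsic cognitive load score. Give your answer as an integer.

Count of symbols held simultaneously: 9.
Count of pairwise dependencies listed: 4.
Element contribution: 9 × 1 = 9.
Interaction contribution: 4 × 2 = 8.
Intrinsic load = 9 + 8 = 17.

17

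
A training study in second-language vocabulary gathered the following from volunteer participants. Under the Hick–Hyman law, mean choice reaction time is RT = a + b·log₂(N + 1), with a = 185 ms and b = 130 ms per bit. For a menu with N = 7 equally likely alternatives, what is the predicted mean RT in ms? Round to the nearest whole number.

575

log₂(7 + 1) = log₂(8) = 3.0000.
RT = 185 + 130 × 3.0000 = 185 + 390.0000 = 575.0000 ms.
≈ 575 ms.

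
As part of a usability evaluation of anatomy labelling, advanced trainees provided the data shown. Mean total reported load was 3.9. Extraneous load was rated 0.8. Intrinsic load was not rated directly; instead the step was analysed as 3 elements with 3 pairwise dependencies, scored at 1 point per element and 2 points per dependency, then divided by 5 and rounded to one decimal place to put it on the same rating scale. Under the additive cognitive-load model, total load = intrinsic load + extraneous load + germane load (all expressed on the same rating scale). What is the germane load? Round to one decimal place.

Intrinsic (element-interactivity): (3 × 1 + 3 × 2) / 5 = 9 / 5 = 1.8000 → 1.8.
germane load = total − intrinsic − extraneous
             = 3.9 − 1.8 − 0.8 = 1.3.

1.3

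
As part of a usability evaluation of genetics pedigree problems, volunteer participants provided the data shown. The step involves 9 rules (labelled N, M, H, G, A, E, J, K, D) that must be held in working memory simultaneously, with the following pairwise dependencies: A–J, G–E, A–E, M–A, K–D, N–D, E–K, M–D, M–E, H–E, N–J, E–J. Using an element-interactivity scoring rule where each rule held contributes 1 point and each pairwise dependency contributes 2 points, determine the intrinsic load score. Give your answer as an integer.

Count of rules held simultaneously: 9.
Count of pairwise dependencies listed: 12.
Element contribution: 9 × 1 = 9.
Interaction contribution: 12 × 2 = 24.
Intrinsic load = 9 + 24 = 33.

33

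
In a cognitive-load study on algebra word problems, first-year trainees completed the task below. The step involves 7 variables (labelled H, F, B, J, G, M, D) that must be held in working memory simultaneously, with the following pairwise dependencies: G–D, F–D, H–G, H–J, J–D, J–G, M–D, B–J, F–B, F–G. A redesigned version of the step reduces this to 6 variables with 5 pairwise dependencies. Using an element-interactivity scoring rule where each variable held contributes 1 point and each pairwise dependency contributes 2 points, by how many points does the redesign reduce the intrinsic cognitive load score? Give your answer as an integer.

11

Original: 7 × 1 + 10 × 2 = 7 + 20 = 27.
Redesigned: 6 × 1 + 5 × 2 = 6 + 10 = 16.
Reduction = 27 − 16 = 11.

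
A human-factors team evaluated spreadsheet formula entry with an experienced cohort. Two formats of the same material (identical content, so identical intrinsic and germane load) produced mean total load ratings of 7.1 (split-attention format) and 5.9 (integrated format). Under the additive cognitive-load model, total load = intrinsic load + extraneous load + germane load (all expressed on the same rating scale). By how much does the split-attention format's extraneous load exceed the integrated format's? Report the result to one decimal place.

1.2

Intrinsic and germane load are equal across formats, so the difference in total load equals the difference in extraneous load.
Extraneous-load difference = 7.1 − 5.9 = 1.2.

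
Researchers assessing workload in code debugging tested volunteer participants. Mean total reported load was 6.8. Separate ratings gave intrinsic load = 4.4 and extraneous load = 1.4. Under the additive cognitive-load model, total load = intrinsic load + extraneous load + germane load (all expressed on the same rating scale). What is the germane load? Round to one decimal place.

germane load = total − intrinsic − extraneous
             = 6.8 − 4.4 − 1.4 = 1.0.

1.0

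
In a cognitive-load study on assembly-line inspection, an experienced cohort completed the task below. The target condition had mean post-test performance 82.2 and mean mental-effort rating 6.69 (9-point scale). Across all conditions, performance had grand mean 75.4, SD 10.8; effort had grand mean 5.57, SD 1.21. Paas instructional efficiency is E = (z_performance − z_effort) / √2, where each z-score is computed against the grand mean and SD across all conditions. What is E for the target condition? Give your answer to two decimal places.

z_performance = (82.2 − 75.4) / 10.8 = 6.8000 / 10.8 = 0.6296.
z_effort = (6.69 − 5.57) / 1.21 = 1.1200 / 1.21 = 0.9256.
z_P − z_E = 0.6296 − 0.9256 = -0.2960.
E = -0.2960 / √2 = -0.2960 / 1.41421 = -0.2093 ≈ -0.21.

-0.21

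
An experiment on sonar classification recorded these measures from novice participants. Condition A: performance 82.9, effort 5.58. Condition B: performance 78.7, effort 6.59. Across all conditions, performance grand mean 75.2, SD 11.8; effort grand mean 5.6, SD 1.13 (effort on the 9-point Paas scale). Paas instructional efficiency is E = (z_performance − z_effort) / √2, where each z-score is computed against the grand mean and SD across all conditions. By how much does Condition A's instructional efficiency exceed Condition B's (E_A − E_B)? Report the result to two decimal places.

0.88

Condition A: z_P = (82.9 − 75.2)/11.8 = 0.6525; z_E = (5.58 − 5.6)/1.13 = -0.0177; E_A = (0.6525 − (-0.0177))/√2 = 0.4739.
Condition B: z_P = (78.7 − 75.2)/11.8 = 0.2966; z_E = (6.59 − 5.6)/1.13 = 0.8761; E_B = (0.2966 − 0.8761)/√2 = -0.4098.
E_A − E_B = 0.4739 − (-0.4098) = 0.8837 ≈ 0.88.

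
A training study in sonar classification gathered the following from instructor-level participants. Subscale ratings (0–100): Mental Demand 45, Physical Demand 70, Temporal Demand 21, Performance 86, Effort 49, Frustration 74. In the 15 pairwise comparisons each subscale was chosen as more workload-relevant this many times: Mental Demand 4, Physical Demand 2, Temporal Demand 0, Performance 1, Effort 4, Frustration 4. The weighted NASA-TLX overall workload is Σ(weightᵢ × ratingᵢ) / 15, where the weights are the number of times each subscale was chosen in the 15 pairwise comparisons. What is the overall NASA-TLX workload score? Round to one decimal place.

59.9

The tallies are the weights (they sum to 15).
Weighted sum = 4·45 + 2·70 + 0·21 + 1·86 + 4·49 + 4·74
            = 180 + 140 + 0 + 86 + 196 + 296 = 898.
Overall workload = 898 / 15 = 59.8667 ≈ 59.9.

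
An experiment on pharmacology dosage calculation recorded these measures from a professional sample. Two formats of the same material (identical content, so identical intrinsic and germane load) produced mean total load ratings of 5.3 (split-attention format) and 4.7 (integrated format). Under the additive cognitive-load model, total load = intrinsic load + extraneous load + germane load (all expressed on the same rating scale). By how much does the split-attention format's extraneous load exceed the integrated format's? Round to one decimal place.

0.6

Intrinsic and germane load are equal across formats, so the difference in total load equals the difference in extraneous load.
Extraneous-load difference = 5.3 − 4.7 = 0.6.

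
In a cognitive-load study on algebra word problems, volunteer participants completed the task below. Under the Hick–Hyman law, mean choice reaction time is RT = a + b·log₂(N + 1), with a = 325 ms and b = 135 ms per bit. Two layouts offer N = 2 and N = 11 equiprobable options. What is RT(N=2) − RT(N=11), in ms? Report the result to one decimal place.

-270.0

RT(2) = 325 + 135·log₂(3) = 325 + 135·1.5850 = 538.9750 ms.
RT(11) = 325 + 135·log₂(12) = 325 + 135·3.5850 = 808.9750 ms.
Difference = 538.9750 − 808.9750 = -270.0000 ≈ -270.0 ms.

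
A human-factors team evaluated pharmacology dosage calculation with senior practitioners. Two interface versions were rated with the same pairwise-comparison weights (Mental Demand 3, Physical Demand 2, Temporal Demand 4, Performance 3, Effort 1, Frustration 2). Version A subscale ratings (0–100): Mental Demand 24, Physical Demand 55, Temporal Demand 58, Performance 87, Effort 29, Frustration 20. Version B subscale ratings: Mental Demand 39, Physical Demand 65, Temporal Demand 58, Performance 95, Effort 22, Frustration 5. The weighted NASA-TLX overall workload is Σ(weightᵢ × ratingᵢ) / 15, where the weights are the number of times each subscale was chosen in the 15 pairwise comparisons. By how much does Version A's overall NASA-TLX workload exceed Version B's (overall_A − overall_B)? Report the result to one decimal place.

Version A weighted sum = 3·24 + 2·55 + 4·58 + 3·87 + 1·29 + 2·20 = 72 + 110 + 232 + 261 + 29 + 40 = 744; overall_A = 744/15 = 49.6000.
Version B weighted sum = 3·39 + 2·65 + 4·58 + 3·95 + 1·22 + 2·5 = 117 + 130 + 232 + 285 + 22 + 10 = 796; overall_B = 796/15 = 53.0667.
Difference = 49.6000 − 53.0667 = -3.4667 ≈ -3.5.

-3.5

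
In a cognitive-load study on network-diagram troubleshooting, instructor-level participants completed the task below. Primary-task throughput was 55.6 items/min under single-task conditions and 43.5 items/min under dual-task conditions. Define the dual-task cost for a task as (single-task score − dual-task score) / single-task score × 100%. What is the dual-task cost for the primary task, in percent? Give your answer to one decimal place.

Cost = (55.6 − 43.5) / 55.6 × 100%
     = 12.1000 / 55.6 × 100% = 21.7626%.
≈ 21.8%.

21.8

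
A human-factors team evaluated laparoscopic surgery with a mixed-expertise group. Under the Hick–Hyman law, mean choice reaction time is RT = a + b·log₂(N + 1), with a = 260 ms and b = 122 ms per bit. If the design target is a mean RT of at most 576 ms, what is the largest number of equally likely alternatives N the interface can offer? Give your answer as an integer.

5

Set 260 + 122·log₂(N + 1) ≤ 576.
log₂(N + 1) ≤ (576 − 260) / 122 = 2.5902.
N + 1 ≤ 2^2.5902 = 6.0218.
N ≤ 5.0218, so the largest integer N is 5.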